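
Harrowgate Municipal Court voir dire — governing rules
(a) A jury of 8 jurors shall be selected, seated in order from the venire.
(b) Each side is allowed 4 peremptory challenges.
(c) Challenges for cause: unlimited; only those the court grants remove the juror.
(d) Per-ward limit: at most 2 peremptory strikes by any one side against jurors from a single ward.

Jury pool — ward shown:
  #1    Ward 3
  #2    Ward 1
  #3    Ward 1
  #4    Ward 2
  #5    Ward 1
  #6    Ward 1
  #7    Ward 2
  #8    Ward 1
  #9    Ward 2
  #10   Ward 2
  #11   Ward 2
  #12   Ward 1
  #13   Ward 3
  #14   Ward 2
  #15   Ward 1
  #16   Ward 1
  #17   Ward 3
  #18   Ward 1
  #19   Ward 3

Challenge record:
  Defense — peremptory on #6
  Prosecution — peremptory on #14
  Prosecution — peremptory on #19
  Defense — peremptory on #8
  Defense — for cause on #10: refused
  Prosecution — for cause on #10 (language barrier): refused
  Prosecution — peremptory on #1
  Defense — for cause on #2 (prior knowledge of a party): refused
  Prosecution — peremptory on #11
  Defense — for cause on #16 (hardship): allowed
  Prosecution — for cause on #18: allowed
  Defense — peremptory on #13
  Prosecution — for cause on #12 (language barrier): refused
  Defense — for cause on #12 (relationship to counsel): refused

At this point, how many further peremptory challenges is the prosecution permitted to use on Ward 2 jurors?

0

Prosecution peremptories so far: #14, #19, #1, #11 — 4 of 4 used, 0 left overall.
Against Ward 2: #14, #11 — 2 used; per-ward cap 2 leaves 0.
Binding limit: min(0, 0) = 0.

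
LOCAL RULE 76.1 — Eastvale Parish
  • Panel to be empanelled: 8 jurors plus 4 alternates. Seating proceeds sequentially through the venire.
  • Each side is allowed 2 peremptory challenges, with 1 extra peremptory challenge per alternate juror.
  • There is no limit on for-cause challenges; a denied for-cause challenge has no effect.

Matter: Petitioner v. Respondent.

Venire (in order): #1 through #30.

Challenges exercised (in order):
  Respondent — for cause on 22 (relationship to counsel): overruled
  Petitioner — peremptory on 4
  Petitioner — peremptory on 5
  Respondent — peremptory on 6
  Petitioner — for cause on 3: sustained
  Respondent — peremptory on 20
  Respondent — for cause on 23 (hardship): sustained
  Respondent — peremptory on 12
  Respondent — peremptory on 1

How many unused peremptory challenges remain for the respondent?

2

Respondent allotment: 2 base + 1 × 4 alternates = 6.
Respondent peremptories used: #6, #20, #12, #1 — 4 (for-cause on #22, #23 don't count).
Remaining: 6 − 4 = 2.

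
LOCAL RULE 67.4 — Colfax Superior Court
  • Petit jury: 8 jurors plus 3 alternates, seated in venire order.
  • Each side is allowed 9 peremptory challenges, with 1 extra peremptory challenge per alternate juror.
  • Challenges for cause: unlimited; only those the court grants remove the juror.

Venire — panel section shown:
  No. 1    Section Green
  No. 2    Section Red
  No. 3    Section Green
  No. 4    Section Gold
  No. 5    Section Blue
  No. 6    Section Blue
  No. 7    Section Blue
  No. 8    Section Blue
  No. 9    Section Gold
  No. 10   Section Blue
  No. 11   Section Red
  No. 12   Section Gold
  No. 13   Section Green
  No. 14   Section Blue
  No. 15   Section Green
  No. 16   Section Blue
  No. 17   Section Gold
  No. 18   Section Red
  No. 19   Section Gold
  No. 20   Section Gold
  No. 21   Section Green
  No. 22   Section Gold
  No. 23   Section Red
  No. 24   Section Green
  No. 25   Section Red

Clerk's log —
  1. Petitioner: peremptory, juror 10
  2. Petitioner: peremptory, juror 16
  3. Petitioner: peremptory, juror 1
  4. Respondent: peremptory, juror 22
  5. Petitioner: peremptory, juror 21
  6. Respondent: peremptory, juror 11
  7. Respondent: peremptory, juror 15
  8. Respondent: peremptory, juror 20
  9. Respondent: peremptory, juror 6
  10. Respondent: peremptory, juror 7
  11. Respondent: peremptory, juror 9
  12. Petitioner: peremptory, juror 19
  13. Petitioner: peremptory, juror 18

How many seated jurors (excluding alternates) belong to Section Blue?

Removed: #1, #6, #7, #9, #10, #11, #15, #16, #18, #19, #20, #21, #22.
Seated jurors 1–8: #2, #3, #4, #5, #8, #12, #13, #14 (alternates #17, #23, #24 not counted).
Of those, in Section Blue: #5, #8, #14 → 3.

3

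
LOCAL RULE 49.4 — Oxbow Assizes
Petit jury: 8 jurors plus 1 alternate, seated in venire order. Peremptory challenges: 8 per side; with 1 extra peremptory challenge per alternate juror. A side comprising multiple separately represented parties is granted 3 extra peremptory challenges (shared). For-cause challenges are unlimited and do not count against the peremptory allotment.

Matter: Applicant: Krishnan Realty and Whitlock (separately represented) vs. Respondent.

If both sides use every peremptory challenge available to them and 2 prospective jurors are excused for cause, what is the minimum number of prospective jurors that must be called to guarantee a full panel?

Seats to fill: 8 + 1 alternates = 9.
Peremptories — Applicant: 8 + 1×1 + 3 = 12; Respondent: 8 + 1×1 = 9; total 21.
For-cause removals: 2.
Minimum venire: 9 + 21 + 2 = 32.

32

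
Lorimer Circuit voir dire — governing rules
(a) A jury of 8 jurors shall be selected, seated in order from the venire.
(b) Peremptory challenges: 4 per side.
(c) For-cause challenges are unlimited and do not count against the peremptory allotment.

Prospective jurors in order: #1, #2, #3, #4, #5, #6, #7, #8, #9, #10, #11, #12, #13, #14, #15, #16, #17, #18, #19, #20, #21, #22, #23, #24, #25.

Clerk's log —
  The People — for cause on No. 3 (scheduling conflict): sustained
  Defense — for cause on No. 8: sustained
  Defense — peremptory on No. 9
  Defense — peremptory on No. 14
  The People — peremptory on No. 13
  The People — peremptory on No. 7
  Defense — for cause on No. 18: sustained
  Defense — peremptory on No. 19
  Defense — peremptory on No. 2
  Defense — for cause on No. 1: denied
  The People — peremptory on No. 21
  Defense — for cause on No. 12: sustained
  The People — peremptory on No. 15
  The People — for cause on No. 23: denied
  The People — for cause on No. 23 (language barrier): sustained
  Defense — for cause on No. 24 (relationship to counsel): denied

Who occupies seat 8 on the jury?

Removed: #2, #3, #7, #8, #9, #12, #13, #14, #15, #18, #19, #21, #23. (#1, #24 stay — for-cause denied.)
Filling seats in venire order through position 8: #1, #4, #5, #6, #10, #11, #16, #17.
So seat 8 is #17.

17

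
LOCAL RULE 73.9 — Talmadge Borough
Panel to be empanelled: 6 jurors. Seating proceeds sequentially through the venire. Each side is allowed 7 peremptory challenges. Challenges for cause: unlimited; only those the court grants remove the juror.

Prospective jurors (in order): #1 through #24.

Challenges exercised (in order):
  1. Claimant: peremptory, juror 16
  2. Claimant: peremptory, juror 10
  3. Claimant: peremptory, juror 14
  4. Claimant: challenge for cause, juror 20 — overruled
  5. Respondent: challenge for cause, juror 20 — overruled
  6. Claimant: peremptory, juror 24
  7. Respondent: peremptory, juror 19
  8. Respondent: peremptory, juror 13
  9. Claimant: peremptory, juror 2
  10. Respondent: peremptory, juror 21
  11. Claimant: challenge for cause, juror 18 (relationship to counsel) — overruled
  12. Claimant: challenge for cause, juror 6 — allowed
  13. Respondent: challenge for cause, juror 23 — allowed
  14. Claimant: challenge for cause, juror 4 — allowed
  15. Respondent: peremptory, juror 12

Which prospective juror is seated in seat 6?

Removed: #2, #4, #6, #10, #12, #13, #14, #16, #19, #21, #23, #24. (#18, #20 stay — for-cause denied.)
Seating in order: seats 1–6 → #1, #3, #5, #7, #8, #9.
So seat 6 is #9.

9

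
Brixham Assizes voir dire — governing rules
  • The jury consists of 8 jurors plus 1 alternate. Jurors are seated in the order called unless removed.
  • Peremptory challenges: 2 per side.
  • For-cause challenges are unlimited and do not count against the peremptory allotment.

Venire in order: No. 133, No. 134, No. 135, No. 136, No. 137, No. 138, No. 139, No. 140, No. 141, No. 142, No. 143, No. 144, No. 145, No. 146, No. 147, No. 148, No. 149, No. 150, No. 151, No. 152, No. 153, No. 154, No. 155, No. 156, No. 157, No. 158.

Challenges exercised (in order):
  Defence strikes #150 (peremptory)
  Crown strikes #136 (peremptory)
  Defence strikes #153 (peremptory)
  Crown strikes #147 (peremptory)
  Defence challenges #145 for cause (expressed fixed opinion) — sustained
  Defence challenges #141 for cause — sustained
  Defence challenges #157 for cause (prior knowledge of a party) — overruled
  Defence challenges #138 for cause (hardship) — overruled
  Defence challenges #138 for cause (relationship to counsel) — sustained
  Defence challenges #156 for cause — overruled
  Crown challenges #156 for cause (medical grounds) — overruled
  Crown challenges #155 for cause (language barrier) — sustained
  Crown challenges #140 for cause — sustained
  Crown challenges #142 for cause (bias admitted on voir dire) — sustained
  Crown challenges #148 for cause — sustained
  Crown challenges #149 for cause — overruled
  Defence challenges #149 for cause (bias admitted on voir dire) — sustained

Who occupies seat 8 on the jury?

Removed: #136, #138, #140, #141, #142, #145, #147, #148, #149, #150, #153, #155. (#156, #157 stay — for-cause denied.)
Seating in order: seats 1–8 → #133, #134, #135, #137, #139, #143, #144, #146; alternates → #151.
So seat 8 is #146.

146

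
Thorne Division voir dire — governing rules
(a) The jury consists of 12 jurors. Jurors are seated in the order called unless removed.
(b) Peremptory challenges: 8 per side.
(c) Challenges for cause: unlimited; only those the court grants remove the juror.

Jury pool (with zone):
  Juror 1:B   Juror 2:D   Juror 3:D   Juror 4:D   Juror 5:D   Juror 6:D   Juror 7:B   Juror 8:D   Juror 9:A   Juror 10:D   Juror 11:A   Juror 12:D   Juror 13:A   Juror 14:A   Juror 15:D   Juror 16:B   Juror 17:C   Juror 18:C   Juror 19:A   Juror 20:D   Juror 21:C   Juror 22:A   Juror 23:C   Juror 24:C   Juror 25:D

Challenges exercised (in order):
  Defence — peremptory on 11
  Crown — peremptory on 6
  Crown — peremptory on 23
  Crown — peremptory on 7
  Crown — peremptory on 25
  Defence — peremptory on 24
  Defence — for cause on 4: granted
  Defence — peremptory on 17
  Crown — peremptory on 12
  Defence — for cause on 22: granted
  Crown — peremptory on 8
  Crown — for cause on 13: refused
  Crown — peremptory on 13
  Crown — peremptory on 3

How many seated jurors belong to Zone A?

3

Removed: #3, #4, #6, #7, #8, #11, #12, #13, #17, #22, #23, #24, #25.
Seated jurors 1–12: #1, #2, #5, #9, #10, #14, #15, #16, #18, #19, #20, #21.
Of those, in Zone A: #9, #14, #19 → 3.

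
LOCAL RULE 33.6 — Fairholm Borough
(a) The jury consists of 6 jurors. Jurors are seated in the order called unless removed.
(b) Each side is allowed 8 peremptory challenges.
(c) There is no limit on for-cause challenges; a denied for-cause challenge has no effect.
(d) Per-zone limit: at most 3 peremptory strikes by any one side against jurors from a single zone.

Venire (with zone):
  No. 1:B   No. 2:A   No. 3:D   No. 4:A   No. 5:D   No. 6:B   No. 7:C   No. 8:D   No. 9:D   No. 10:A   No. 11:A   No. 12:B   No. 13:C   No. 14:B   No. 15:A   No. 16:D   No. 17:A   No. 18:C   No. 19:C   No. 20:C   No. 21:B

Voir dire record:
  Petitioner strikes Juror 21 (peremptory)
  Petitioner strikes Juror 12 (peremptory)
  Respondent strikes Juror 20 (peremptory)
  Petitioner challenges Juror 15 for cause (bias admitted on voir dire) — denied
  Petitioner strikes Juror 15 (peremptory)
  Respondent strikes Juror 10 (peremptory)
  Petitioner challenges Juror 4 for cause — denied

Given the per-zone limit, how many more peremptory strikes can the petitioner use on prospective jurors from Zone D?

Petitioner peremptories so far: #21, #12, #15 — 3 of 8 used, 5 left overall.
Against Zone D: none yet — per-zone cap 3 leaves 3.
Binding limit: min(5, 3) = 3.

3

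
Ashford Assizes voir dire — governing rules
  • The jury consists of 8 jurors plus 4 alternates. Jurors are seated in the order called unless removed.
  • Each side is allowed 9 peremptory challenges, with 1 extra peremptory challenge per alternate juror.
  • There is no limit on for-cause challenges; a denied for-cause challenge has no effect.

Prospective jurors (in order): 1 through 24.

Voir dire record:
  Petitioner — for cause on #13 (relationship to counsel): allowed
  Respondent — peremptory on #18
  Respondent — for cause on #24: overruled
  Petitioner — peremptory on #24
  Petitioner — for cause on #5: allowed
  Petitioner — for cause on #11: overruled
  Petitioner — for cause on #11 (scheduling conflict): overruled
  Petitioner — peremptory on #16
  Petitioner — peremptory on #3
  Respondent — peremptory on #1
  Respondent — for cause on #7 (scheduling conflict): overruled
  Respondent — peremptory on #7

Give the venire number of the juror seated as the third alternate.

Removed: #1, #3, #5, #7, #13, #16, #18, #24. (#11 stays — for-cause denied.)
Filling seats in venire order through position 11: #2, #4, #6, #8, #9, #10, #11, #12, #14, #15, #17.
So alternate 3 is #17.

17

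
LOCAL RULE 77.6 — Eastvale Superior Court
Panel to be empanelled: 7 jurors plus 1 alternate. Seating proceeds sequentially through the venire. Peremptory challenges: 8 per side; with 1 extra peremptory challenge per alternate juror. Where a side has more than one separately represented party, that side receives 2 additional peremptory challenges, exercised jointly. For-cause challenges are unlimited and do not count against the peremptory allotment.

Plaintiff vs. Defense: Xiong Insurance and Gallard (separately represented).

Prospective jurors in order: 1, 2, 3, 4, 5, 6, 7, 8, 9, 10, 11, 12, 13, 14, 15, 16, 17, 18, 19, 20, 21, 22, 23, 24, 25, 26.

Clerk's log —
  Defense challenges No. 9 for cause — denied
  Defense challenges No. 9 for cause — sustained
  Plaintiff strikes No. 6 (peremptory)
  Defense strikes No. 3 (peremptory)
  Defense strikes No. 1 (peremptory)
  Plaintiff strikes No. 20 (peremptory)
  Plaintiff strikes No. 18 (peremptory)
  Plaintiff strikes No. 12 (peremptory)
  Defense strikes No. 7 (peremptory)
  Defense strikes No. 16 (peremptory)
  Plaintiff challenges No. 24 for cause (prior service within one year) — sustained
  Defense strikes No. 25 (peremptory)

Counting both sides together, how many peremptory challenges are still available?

11

Plaintiff allotment: 8 base + 1 × 1 alternate = 9. Defense allotment: 8 base + 1 × 1 alternate + 2 multi-party = 11.
Plaintiff peremptories used: #6, #20, #18, #12 — 4 (the for-cause on #24 doesn't count).
Defense peremptories used: #3, #1, #7, #16, #25 — 5 (for-cause on #9, #9 don't count).
Remaining: (9 − 4) + (11 − 5) = 11.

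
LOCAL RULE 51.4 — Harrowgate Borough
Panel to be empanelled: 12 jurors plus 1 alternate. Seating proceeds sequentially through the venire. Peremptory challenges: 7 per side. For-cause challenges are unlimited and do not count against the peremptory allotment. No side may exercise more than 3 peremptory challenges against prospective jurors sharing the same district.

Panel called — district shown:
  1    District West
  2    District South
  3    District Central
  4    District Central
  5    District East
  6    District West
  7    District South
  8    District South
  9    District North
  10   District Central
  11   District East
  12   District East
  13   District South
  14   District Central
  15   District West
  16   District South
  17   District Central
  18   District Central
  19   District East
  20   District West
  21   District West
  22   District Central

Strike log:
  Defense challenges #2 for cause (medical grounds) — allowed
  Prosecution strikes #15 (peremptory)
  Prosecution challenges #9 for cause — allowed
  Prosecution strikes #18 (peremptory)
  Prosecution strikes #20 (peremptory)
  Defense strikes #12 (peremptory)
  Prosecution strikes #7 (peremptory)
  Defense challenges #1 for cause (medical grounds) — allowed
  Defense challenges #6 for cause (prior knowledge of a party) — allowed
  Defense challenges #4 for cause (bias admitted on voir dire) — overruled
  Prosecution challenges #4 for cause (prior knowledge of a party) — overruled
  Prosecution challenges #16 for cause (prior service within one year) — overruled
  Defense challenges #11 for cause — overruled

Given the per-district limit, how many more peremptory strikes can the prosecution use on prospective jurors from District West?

Prosecution peremptories so far: #15, #18, #20, #7 — 4 of 7 used, 3 left overall.
Against District West: #15, #20 — 2 used; per-district cap 3 leaves 1.
Binding limit: min(3, 1) = 1.

1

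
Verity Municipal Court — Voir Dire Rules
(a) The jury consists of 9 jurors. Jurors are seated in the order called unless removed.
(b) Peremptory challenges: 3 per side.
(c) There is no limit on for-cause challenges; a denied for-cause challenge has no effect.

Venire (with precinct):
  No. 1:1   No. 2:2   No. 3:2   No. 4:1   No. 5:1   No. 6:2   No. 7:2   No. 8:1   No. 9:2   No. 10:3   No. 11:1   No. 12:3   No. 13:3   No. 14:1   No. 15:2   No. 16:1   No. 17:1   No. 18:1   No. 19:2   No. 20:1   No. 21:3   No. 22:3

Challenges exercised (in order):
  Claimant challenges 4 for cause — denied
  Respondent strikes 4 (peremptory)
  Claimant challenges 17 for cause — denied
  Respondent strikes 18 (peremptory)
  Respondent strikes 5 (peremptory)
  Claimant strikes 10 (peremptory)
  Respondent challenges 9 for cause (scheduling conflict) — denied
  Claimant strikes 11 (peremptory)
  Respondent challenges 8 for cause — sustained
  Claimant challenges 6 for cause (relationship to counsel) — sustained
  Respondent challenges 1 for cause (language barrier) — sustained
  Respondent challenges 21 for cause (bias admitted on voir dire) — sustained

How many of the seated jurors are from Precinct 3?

Removed: #1, #4, #5, #6, #8, #10, #11, #18, #21.
Seated jurors 1–9: #2, #3, #7, #9, #12, #13, #14, #15, #16.
Of those, in Precinct 3: #12, #13 → 2.

2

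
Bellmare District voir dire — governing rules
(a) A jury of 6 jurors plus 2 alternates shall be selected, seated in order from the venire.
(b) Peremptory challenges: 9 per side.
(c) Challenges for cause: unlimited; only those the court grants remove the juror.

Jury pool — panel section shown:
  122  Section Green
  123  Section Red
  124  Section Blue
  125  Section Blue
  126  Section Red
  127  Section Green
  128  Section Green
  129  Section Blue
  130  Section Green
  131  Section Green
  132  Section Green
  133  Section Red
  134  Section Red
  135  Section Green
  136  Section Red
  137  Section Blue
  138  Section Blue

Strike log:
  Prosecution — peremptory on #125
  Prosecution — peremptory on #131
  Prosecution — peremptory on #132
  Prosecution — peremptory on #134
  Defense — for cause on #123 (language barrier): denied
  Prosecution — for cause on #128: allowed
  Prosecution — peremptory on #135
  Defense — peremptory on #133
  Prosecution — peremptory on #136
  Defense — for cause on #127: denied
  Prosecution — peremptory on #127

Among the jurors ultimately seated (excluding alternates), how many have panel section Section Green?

2

Removed: #125, #127, #128, #131, #132, #133, #134, #135, #136.
Seated jurors 1–6: #122, #123, #124, #126, #129, #130 (alternates #137, #138 not counted).
Of those, in Section Green: #122, #130 → 2.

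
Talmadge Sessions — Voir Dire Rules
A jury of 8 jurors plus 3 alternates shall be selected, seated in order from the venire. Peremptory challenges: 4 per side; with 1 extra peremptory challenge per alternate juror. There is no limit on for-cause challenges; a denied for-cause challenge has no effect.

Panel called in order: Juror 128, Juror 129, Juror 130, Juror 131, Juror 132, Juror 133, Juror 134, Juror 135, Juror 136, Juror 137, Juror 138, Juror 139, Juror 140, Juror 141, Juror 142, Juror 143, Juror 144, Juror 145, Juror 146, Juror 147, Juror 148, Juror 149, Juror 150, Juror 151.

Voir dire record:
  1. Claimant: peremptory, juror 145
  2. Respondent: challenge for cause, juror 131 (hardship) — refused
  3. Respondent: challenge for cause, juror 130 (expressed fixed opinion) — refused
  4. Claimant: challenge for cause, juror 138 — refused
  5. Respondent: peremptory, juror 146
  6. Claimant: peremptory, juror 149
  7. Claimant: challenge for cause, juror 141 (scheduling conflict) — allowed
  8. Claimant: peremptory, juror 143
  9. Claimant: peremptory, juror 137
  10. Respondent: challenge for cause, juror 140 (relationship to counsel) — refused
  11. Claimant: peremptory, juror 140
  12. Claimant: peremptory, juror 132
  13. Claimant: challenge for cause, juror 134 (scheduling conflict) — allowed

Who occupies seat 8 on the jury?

138

Removed: #132, #134, #137, #140, #141, #143, #145, #146, #149. (#130, #131, #138 stay — for-cause denied.)
Filling seats in venire order through position 8: #128, #129, #130, #131, #133, #135, #136, #138.
So seat 8 is #138.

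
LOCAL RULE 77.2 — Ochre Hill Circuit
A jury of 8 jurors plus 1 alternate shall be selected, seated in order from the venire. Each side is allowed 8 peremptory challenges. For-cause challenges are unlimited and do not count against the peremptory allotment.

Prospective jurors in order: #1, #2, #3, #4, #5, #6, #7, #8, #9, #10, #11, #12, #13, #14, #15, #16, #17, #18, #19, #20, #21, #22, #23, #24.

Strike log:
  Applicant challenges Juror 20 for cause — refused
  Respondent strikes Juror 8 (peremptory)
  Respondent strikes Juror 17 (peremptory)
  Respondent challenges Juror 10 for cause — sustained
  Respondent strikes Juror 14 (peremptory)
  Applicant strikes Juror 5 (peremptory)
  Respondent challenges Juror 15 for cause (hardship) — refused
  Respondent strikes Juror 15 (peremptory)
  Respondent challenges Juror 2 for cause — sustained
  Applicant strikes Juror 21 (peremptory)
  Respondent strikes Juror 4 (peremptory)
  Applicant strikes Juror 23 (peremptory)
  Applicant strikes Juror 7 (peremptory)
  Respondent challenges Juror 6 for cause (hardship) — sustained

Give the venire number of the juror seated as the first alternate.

Removed: #2, #4, #5, #6, #7, #8, #10, #14, #15, #17, #21, #23. (#20 stays — for-cause denied.)
Seating in order: seats 1–8 → #1, #3, #9, #11, #12, #13, #16, #18; alternates → #19.
So alternate 1 is #19.

19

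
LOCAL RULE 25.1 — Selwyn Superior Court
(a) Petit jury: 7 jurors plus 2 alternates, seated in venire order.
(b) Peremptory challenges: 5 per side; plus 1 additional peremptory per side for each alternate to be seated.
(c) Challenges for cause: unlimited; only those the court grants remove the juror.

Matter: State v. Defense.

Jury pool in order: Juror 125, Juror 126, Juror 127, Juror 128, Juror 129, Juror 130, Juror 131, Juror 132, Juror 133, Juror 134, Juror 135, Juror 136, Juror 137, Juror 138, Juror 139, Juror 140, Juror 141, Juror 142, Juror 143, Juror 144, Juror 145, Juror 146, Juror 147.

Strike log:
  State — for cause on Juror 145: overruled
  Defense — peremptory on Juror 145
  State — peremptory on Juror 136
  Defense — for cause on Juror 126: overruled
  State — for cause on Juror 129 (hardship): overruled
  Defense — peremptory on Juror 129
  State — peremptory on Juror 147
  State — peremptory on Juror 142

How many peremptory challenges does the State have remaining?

4

State allotment: 5 base + 1 × 2 alternates = 7.
State peremptories used: #136, #147, #142 — 3 (for-cause on #145, #129 don't count).
Remaining: 7 − 3 = 4.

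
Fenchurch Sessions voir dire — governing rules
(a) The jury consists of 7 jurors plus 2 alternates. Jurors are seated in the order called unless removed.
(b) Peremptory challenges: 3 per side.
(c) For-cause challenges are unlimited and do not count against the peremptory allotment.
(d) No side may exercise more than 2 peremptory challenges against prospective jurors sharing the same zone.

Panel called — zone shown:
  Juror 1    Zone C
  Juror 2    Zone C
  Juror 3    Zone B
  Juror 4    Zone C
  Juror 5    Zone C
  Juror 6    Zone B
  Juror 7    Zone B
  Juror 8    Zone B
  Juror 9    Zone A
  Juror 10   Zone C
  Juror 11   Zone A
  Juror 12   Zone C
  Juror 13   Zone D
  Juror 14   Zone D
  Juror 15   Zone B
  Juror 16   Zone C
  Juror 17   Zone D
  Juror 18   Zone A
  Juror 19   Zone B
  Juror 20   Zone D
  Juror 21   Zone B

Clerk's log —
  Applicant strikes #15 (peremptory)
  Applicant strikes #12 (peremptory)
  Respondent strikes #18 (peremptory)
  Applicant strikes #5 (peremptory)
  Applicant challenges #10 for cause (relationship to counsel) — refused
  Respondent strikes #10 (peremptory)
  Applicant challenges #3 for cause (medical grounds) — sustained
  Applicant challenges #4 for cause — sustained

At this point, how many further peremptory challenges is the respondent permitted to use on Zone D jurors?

Respondent peremptories so far: #18, #10 — 2 of 3 used, 1 left overall.
Against Zone D: none yet — per-zone cap 2 leaves 2.
Binding limit: min(1, 2) = 1.

1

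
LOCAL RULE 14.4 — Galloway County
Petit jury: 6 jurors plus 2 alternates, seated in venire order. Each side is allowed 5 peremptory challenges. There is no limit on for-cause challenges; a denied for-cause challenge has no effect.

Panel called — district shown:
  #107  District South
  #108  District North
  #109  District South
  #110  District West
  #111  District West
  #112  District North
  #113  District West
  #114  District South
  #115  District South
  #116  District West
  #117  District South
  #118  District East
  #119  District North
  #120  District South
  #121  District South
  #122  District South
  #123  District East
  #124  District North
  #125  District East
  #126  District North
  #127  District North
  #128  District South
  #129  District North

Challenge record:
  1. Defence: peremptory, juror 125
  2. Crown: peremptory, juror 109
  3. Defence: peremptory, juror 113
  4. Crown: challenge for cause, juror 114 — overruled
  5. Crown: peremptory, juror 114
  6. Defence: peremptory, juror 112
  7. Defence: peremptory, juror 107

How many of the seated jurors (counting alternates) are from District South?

2

Removed: #107, #109, #112, #113, #114, #125.
Seated (8 incl. alternates): #108, #110, #111, #115, #116, #117, #118, #119.
Of those, in District South: #115, #117 → 2.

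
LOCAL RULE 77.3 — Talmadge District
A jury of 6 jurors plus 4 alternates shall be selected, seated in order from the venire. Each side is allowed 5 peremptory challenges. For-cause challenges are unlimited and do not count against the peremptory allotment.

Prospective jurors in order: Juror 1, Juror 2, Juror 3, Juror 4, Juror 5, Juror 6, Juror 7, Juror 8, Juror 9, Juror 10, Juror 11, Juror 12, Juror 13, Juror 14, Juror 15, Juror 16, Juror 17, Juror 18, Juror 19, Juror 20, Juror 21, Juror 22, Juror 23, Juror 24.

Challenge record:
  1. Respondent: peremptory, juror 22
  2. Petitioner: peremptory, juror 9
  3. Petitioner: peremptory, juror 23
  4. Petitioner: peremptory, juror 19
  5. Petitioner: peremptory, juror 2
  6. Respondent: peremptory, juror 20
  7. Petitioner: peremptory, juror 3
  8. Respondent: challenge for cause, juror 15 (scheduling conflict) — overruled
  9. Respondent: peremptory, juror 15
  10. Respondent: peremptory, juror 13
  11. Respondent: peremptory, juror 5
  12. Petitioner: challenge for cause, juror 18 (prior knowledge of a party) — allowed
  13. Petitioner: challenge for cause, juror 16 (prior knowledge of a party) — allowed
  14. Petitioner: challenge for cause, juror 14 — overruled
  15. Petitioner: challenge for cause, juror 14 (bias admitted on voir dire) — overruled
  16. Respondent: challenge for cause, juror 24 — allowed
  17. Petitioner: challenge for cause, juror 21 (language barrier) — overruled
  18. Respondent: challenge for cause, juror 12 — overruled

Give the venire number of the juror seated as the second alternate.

Removed: #2, #3, #5, #9, #13, #15, #16, #18, #19, #20, #22, #23, #24. (#12, #14, #21 stay — for-cause denied.)
Filling seats in venire order through position 8: #1, #4, #6, #7, #8, #10, #11, #12.
So alternate 2 is #12.

12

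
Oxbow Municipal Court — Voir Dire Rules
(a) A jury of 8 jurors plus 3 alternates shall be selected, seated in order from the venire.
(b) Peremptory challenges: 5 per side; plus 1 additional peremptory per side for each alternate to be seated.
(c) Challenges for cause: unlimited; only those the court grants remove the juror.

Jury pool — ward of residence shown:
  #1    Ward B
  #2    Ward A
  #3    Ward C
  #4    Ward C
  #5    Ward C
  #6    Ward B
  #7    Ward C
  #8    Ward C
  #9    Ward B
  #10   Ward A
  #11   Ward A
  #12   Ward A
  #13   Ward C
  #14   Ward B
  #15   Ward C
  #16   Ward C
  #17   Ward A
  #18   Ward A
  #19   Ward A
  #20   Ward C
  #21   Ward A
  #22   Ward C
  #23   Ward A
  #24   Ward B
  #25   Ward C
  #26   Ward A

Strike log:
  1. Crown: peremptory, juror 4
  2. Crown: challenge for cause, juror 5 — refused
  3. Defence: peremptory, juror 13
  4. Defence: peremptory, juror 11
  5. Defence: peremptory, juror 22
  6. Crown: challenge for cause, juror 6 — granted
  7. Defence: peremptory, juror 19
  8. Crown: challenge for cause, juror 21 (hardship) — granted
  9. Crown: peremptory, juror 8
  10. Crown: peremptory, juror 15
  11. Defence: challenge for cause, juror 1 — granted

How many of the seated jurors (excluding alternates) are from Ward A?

Removed: #1, #4, #6, #8, #11, #13, #15, #19, #21, #22.
Seated jurors 1–8: #2, #3, #5, #7, #9, #10, #12, #14 (alternates #16, #17, #18 not counted).
Of those, in Ward A: #2, #10, #12 → 3.

3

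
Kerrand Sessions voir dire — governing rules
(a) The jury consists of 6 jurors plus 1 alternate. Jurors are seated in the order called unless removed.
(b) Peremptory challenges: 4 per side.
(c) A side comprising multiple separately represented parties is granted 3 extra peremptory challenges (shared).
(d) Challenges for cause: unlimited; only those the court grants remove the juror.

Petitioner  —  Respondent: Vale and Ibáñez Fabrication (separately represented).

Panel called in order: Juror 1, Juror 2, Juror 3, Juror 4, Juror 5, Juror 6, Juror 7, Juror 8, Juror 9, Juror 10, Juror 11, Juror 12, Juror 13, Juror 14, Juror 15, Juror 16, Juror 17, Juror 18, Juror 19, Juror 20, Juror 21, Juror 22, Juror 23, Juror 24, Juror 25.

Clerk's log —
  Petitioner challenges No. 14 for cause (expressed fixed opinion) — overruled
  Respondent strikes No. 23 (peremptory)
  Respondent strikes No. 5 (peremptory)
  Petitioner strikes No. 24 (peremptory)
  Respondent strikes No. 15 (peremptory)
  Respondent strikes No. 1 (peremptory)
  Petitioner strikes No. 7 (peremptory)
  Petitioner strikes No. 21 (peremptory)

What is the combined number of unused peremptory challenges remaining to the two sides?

Petitioner allotment: 4. Respondent allotment: 4 base + 3 multi-party = 7.
Petitioner peremptories used: #24, #7, #21 — 3 (the for-cause on #14 doesn't count).
Respondent peremptories used: #23, #5, #15, #1 — 4.
Remaining: (4 − 3) + (7 − 4) = 4.

4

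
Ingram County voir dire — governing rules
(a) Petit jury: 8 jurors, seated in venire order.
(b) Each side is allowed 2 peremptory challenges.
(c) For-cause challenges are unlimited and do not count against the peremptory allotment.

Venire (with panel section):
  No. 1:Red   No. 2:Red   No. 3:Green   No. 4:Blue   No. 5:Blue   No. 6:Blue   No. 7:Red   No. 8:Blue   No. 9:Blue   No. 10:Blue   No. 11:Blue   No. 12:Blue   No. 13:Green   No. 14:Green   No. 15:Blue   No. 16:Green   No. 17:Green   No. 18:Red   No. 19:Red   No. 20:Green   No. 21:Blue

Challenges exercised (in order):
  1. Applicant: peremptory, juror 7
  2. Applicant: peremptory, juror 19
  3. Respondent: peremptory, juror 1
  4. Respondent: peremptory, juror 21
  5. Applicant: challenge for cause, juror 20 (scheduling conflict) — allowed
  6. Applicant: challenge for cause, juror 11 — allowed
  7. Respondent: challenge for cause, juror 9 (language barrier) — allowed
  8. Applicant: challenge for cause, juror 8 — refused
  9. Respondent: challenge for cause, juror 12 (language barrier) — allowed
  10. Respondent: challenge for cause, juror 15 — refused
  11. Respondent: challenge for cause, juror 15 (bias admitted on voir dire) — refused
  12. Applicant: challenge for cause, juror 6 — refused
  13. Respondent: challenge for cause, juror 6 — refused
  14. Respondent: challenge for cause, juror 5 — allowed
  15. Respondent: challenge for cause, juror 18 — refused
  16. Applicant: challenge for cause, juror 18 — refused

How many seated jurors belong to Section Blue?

Removed: #1, #5, #7, #9, #11, #12, #19, #20, #21.
Seated jurors 1–8: #2, #3, #4, #6, #8, #10, #13, #14.
Of those, in Section Blue: #4, #6, #8, #10 → 4.

4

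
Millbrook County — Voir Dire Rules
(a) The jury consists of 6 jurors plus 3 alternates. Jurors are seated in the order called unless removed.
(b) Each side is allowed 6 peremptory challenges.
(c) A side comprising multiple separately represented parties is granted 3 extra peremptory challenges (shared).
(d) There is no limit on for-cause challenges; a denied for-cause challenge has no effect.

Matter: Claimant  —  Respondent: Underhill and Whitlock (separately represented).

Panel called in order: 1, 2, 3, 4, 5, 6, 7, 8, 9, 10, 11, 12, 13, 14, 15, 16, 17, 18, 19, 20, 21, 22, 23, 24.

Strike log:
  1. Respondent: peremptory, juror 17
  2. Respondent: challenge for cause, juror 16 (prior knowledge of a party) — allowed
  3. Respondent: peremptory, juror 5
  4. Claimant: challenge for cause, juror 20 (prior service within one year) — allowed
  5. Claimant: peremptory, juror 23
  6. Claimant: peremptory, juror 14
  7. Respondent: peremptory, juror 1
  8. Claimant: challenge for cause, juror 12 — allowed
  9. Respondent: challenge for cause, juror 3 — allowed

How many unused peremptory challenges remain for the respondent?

Respondent allotment: 6 base + 3 multi-party = 9.
Respondent peremptories used: #17, #5, #1 — 3 (for-cause on #16, #3 don't count).
Remaining: 9 − 3 = 6.

6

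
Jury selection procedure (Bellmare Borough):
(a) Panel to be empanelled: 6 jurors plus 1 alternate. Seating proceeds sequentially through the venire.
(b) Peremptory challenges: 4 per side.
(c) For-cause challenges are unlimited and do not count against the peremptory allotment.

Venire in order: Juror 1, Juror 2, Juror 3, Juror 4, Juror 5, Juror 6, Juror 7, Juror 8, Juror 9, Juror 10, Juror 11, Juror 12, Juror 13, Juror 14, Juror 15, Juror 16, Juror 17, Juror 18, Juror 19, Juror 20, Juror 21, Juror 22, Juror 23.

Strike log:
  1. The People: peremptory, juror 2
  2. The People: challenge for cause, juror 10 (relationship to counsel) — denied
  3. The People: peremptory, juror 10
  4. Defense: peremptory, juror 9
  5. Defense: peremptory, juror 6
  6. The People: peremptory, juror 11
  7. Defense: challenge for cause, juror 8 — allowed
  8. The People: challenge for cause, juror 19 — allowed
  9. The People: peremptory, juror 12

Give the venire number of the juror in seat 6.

13

Removed: #2, #6, #8, #9, #10, #11, #12, #19.
Seating in order: seats 1–6 → #1, #3, #4, #5, #7, #13; alternates → #14.
So seat 6 is #13.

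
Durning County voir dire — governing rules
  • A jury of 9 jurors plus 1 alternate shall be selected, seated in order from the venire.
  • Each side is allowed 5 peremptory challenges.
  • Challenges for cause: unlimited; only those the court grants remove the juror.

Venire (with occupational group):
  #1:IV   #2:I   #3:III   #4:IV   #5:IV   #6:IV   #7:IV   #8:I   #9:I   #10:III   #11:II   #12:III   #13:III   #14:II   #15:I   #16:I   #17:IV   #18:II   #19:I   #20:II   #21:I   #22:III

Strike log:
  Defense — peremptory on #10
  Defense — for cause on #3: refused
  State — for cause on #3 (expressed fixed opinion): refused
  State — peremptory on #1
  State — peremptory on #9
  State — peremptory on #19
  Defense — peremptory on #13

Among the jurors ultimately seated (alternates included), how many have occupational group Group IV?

Removed: #1, #9, #10, #13, #19.
Seated (10 incl. alternates): #2, #3, #4, #5, #6, #7, #8, #11, #12, #14.
Of those, in Group IV: #4, #5, #6, #7 → 4.

4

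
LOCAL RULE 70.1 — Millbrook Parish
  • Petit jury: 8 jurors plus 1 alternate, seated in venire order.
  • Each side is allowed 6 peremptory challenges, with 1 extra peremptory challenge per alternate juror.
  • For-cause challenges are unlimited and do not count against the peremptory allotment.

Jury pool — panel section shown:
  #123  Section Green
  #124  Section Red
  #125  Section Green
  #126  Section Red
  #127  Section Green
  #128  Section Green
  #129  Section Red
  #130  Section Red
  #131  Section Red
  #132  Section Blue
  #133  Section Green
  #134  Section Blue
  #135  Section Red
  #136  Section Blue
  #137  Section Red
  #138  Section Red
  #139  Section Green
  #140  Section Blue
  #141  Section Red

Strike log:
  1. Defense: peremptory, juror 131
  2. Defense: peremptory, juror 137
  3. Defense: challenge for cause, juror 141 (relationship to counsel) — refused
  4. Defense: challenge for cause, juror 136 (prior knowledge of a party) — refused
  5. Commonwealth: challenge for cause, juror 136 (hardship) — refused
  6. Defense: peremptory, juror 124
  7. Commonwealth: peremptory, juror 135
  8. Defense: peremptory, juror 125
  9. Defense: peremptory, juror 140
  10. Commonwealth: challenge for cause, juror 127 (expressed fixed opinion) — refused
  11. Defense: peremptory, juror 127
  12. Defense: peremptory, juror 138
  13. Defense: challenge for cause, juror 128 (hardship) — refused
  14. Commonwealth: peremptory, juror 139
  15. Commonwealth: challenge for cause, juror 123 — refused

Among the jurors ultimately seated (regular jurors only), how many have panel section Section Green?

Removed: #124, #125, #127, #131, #135, #137, #138, #139, #140.
Seated jurors 1–8: #123, #126, #128, #129, #130, #132, #133, #134 (alternates #136 not counted).
Of those, in Section Green: #123, #128, #133 → 3.

3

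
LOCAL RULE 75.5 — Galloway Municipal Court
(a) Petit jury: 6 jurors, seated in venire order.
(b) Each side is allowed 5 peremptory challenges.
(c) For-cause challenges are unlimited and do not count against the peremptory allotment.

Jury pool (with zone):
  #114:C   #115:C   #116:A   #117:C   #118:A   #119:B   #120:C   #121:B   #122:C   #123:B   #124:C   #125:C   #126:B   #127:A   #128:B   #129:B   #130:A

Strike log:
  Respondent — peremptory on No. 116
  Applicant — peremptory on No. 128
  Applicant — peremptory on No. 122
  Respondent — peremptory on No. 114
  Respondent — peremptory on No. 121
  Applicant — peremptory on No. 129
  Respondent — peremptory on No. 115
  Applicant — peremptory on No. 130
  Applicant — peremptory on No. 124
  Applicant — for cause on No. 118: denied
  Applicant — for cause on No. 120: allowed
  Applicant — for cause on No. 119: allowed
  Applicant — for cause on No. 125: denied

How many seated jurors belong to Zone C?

Removed: #114, #115, #116, #119, #120, #121, #122, #124, #128, #129, #130.
Seated jurors 1–6: #117, #118, #123, #125, #126, #127.
Of those, in Zone C: #117, #125 → 2.

2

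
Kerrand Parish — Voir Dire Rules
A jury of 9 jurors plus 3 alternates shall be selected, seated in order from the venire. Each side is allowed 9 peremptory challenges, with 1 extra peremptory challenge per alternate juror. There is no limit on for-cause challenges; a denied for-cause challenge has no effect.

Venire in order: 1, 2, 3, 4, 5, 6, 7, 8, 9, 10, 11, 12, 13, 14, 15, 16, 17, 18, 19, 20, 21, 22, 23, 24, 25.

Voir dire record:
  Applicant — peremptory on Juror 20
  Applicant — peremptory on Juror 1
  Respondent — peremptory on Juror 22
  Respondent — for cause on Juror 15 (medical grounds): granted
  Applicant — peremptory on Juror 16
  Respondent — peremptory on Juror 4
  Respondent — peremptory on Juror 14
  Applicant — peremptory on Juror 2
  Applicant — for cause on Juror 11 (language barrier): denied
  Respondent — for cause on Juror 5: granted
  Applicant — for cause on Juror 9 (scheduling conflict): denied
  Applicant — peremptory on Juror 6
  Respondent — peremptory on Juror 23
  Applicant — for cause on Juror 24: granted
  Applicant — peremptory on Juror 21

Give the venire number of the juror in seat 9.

17

Removed: #1, #2, #4, #5, #6, #14, #15, #16, #20, #21, #22, #23, #24. (#9, #11 stay — for-cause denied.)
Filling seats in venire order through position 9: #3, #7, #8, #9, #10, #11, #12, #13, #17.
So seat 9 is #17.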